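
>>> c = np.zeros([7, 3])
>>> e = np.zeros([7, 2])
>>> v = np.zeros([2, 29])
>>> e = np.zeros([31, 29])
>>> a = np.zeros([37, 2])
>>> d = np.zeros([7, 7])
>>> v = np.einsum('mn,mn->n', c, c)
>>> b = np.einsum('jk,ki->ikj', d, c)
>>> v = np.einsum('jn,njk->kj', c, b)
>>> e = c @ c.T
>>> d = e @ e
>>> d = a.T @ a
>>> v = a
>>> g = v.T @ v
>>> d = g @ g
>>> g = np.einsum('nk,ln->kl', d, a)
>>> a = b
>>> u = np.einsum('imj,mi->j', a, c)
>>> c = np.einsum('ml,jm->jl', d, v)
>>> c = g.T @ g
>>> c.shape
(37, 37)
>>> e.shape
(7, 7)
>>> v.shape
(37, 2)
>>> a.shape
(3, 7, 7)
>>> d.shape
(2, 2)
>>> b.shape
(3, 7, 7)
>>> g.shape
(2, 37)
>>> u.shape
(7,)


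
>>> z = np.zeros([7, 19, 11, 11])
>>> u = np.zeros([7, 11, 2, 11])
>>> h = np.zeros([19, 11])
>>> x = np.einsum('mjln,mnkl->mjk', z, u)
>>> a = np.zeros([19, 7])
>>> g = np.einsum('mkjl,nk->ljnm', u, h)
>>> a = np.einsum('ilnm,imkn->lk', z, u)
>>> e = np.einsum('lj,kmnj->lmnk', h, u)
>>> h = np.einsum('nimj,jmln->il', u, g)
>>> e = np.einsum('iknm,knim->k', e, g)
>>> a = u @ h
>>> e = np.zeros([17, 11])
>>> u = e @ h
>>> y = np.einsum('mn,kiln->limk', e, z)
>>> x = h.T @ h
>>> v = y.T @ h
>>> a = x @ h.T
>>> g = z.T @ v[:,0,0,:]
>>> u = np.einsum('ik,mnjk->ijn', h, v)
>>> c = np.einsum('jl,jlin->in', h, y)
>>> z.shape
(7, 19, 11, 11)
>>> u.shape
(11, 19, 17)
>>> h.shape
(11, 19)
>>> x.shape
(19, 19)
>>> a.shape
(19, 11)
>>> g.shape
(11, 11, 19, 19)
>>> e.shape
(17, 11)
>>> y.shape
(11, 19, 17, 7)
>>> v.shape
(7, 17, 19, 19)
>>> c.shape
(17, 7)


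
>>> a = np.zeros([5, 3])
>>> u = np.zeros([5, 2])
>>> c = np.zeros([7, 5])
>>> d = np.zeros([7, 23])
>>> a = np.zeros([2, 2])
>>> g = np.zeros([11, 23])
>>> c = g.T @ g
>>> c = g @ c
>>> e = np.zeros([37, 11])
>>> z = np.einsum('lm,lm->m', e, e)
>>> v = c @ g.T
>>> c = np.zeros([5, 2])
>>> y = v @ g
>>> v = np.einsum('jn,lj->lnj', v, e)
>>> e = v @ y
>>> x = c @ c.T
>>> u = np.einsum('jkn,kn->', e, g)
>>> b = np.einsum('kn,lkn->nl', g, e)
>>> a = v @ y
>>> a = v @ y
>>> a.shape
(37, 11, 23)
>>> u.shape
()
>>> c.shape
(5, 2)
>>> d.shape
(7, 23)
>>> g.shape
(11, 23)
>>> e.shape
(37, 11, 23)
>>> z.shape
(11,)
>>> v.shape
(37, 11, 11)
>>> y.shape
(11, 23)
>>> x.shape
(5, 5)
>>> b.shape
(23, 37)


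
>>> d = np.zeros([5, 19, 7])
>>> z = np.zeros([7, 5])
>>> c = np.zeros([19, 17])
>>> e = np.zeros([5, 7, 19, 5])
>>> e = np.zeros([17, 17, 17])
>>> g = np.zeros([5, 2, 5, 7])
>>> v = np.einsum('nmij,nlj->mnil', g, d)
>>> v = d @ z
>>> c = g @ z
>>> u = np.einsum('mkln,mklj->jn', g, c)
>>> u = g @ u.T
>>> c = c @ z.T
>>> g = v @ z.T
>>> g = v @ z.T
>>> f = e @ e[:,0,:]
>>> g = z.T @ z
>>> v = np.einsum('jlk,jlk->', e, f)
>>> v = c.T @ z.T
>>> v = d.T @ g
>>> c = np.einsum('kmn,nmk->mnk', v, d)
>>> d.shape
(5, 19, 7)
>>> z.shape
(7, 5)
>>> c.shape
(19, 5, 7)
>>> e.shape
(17, 17, 17)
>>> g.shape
(5, 5)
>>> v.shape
(7, 19, 5)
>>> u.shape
(5, 2, 5, 5)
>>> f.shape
(17, 17, 17)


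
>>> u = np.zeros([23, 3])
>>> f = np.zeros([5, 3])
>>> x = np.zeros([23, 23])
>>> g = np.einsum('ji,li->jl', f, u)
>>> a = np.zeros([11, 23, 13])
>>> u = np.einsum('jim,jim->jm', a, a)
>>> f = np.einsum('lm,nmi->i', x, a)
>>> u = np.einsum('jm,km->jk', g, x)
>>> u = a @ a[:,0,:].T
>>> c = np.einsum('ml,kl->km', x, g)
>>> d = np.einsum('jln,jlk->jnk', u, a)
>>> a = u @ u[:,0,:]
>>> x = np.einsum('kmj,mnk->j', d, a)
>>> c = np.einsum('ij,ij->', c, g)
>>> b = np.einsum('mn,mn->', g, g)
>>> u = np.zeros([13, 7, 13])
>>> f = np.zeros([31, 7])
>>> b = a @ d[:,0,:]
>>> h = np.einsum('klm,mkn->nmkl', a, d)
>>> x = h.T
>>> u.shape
(13, 7, 13)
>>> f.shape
(31, 7)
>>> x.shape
(23, 11, 11, 13)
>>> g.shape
(5, 23)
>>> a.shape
(11, 23, 11)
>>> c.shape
()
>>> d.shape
(11, 11, 13)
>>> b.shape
(11, 23, 13)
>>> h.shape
(13, 11, 11, 23)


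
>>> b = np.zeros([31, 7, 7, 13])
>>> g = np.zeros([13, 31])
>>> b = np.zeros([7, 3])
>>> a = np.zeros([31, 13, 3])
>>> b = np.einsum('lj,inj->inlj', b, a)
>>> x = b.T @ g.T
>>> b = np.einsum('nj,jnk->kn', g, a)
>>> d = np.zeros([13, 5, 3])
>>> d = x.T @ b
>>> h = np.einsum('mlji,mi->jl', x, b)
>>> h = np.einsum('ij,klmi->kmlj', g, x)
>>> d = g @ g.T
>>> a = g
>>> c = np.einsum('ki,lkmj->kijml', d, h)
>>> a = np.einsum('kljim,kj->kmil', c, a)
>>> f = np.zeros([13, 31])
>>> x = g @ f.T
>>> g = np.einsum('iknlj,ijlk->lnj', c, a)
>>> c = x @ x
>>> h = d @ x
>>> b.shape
(3, 13)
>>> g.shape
(7, 31, 3)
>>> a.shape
(13, 3, 7, 13)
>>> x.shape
(13, 13)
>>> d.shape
(13, 13)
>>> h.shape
(13, 13)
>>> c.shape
(13, 13)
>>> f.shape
(13, 31)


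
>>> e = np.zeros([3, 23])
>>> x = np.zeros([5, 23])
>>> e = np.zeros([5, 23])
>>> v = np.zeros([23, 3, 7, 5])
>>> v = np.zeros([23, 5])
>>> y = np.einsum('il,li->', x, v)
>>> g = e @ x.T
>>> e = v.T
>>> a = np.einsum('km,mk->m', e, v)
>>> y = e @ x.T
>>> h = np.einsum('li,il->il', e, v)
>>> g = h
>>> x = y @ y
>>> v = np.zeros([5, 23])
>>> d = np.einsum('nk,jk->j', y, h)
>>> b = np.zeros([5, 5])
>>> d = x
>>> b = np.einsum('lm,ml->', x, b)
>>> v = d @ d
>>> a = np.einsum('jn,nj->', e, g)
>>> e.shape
(5, 23)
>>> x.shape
(5, 5)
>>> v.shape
(5, 5)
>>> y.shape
(5, 5)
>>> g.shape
(23, 5)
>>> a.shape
()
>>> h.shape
(23, 5)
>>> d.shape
(5, 5)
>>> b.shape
()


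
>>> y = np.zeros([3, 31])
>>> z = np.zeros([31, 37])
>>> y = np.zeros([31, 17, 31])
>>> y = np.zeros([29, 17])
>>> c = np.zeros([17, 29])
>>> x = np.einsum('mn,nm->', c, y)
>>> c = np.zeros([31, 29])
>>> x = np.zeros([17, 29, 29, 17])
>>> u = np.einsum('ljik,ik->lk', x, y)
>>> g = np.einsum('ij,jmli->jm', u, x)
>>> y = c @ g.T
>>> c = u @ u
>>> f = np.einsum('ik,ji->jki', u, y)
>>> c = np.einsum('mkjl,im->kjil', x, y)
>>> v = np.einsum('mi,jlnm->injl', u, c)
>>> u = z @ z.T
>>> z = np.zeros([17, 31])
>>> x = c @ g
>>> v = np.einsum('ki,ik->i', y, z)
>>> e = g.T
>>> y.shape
(31, 17)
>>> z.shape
(17, 31)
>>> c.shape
(29, 29, 31, 17)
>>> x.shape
(29, 29, 31, 29)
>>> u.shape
(31, 31)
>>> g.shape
(17, 29)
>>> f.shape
(31, 17, 17)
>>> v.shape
(17,)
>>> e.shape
(29, 17)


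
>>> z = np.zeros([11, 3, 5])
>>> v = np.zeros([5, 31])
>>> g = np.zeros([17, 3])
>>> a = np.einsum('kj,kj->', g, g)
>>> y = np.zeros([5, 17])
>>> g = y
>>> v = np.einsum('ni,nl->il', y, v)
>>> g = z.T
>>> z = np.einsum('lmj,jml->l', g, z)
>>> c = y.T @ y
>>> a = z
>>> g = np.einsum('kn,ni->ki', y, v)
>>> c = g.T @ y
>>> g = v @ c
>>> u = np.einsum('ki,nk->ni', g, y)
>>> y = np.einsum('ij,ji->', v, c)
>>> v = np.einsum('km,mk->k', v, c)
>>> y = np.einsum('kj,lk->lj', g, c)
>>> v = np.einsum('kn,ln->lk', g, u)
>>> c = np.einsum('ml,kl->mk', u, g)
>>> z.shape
(5,)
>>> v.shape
(5, 17)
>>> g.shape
(17, 17)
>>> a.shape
(5,)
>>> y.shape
(31, 17)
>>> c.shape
(5, 17)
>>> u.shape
(5, 17)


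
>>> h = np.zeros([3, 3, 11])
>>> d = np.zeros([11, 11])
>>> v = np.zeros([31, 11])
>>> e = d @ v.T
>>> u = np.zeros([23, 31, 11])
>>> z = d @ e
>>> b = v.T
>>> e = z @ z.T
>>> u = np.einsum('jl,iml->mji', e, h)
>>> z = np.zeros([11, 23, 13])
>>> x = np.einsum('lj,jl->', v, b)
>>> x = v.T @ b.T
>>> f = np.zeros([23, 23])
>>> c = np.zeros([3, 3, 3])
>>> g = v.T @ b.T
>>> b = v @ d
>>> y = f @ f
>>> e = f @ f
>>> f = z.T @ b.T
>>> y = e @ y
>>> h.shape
(3, 3, 11)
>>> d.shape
(11, 11)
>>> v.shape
(31, 11)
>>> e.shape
(23, 23)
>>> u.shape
(3, 11, 3)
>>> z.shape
(11, 23, 13)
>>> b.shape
(31, 11)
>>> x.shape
(11, 11)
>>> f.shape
(13, 23, 31)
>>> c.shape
(3, 3, 3)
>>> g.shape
(11, 11)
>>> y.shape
(23, 23)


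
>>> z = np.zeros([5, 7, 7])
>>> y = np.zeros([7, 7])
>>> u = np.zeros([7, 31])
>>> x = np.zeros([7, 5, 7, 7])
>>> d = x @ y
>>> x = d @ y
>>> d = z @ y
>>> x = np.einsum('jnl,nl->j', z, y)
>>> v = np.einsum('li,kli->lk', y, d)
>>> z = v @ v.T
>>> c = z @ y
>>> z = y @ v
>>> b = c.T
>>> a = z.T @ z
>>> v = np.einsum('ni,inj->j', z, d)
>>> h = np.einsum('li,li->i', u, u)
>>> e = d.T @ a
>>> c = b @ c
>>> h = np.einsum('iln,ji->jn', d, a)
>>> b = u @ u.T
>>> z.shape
(7, 5)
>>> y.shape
(7, 7)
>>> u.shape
(7, 31)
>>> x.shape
(5,)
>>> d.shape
(5, 7, 7)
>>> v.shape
(7,)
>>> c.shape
(7, 7)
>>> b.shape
(7, 7)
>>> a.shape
(5, 5)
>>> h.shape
(5, 7)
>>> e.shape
(7, 7, 5)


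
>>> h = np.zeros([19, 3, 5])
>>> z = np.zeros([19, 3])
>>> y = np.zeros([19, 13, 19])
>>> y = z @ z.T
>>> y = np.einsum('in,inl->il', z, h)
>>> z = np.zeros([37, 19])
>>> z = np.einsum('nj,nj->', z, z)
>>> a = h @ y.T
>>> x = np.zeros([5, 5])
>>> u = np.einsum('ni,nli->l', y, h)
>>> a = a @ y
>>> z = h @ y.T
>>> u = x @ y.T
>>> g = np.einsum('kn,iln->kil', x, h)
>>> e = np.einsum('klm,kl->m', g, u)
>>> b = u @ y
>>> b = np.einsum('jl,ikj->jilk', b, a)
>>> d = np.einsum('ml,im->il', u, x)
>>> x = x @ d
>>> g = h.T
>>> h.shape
(19, 3, 5)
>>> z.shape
(19, 3, 19)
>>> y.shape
(19, 5)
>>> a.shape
(19, 3, 5)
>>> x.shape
(5, 19)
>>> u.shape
(5, 19)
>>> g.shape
(5, 3, 19)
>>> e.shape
(3,)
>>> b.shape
(5, 19, 5, 3)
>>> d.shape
(5, 19)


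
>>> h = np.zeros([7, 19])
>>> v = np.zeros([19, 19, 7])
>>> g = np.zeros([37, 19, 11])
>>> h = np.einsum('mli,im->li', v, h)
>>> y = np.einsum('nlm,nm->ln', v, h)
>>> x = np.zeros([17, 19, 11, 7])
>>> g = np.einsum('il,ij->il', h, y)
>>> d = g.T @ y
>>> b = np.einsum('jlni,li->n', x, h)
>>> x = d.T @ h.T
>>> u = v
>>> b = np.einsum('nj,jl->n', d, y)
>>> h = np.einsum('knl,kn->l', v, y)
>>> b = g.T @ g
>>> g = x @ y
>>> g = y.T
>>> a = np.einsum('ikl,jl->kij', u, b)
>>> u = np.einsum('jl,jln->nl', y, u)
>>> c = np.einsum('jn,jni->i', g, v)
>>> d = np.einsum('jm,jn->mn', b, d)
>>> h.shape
(7,)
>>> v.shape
(19, 19, 7)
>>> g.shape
(19, 19)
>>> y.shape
(19, 19)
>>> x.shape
(19, 19)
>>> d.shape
(7, 19)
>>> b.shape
(7, 7)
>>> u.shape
(7, 19)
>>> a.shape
(19, 19, 7)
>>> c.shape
(7,)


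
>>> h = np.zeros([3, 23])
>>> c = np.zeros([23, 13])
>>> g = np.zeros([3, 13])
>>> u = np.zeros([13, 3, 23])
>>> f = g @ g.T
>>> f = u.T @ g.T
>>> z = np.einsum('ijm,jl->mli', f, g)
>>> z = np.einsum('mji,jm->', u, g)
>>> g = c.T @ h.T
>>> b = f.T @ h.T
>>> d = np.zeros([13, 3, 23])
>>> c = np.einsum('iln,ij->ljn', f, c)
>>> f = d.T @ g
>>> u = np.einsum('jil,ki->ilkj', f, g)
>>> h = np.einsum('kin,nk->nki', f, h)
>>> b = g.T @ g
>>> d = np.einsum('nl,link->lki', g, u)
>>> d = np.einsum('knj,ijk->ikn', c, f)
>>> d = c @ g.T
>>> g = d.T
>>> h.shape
(3, 23, 3)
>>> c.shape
(3, 13, 3)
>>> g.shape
(13, 13, 3)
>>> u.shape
(3, 3, 13, 23)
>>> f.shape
(23, 3, 3)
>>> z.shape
()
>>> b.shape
(3, 3)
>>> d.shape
(3, 13, 13)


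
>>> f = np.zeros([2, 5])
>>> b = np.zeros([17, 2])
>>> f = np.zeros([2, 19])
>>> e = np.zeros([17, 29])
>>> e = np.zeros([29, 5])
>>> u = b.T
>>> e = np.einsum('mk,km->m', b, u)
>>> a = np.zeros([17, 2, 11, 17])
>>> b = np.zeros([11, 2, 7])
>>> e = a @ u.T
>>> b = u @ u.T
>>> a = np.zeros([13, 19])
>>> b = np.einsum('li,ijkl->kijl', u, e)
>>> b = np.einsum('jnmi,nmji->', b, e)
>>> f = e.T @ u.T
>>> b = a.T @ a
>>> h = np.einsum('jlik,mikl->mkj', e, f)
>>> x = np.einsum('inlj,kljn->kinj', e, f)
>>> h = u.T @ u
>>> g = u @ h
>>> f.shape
(2, 11, 2, 2)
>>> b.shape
(19, 19)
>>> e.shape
(17, 2, 11, 2)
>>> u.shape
(2, 17)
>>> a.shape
(13, 19)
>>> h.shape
(17, 17)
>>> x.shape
(2, 17, 2, 2)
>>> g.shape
(2, 17)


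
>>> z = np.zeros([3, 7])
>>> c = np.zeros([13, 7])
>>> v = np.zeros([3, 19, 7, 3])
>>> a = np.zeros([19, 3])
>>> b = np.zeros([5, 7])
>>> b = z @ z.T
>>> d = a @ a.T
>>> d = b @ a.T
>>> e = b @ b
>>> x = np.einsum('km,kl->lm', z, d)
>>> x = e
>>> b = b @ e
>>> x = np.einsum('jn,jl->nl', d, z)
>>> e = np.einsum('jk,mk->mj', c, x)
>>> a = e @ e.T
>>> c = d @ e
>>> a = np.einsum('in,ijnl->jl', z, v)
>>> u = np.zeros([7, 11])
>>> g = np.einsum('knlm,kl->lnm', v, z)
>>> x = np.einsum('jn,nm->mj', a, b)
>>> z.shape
(3, 7)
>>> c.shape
(3, 13)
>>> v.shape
(3, 19, 7, 3)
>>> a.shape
(19, 3)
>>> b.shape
(3, 3)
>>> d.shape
(3, 19)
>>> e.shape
(19, 13)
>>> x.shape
(3, 19)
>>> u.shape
(7, 11)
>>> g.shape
(7, 19, 3)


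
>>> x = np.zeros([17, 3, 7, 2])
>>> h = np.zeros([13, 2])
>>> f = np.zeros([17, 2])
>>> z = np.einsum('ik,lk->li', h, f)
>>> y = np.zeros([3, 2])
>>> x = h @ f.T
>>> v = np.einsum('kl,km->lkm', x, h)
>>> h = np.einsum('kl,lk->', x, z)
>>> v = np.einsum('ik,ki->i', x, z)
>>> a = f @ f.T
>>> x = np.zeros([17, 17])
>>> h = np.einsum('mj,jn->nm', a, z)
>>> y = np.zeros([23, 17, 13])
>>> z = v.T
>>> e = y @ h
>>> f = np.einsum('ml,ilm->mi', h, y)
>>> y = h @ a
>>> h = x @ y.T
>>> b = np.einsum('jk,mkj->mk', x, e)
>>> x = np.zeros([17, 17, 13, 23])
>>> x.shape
(17, 17, 13, 23)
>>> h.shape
(17, 13)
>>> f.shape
(13, 23)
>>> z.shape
(13,)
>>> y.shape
(13, 17)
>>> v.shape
(13,)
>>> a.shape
(17, 17)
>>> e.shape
(23, 17, 17)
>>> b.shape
(23, 17)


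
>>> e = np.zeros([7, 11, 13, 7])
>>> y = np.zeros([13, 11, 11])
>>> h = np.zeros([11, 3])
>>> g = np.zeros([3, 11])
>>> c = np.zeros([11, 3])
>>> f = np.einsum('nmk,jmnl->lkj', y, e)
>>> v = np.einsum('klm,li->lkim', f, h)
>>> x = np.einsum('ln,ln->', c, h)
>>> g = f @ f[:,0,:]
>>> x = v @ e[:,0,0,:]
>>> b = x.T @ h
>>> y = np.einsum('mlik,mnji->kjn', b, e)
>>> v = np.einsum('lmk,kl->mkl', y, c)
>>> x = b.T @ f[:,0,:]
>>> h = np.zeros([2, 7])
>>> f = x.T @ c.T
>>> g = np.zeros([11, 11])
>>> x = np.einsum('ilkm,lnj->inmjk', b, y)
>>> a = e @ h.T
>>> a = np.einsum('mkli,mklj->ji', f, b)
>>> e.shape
(7, 11, 13, 7)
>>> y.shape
(3, 13, 11)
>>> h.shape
(2, 7)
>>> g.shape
(11, 11)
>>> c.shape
(11, 3)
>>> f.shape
(7, 3, 7, 11)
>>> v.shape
(13, 11, 3)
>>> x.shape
(7, 13, 3, 11, 7)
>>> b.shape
(7, 3, 7, 3)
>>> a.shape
(3, 11)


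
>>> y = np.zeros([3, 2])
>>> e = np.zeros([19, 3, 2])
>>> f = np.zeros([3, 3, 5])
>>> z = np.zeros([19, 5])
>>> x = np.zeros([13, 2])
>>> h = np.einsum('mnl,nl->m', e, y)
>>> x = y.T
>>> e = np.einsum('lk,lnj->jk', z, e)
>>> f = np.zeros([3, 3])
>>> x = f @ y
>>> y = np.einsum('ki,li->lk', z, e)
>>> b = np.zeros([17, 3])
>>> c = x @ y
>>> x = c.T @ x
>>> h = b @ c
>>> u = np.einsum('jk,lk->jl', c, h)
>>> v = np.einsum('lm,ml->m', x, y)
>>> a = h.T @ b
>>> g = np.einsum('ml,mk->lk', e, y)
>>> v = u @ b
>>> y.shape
(2, 19)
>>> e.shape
(2, 5)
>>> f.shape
(3, 3)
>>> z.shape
(19, 5)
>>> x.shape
(19, 2)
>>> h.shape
(17, 19)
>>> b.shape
(17, 3)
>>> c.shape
(3, 19)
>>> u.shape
(3, 17)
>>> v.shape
(3, 3)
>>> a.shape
(19, 3)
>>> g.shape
(5, 19)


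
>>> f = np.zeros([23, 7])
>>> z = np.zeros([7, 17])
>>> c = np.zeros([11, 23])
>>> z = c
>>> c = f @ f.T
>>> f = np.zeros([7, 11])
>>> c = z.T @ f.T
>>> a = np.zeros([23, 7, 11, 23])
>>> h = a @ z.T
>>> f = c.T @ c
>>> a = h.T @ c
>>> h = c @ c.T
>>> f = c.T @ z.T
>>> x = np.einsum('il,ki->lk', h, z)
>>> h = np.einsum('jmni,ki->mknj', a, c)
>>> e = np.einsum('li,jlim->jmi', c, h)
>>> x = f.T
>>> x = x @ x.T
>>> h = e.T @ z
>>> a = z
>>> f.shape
(7, 11)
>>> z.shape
(11, 23)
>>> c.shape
(23, 7)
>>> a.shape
(11, 23)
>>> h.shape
(7, 11, 23)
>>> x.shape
(11, 11)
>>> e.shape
(11, 11, 7)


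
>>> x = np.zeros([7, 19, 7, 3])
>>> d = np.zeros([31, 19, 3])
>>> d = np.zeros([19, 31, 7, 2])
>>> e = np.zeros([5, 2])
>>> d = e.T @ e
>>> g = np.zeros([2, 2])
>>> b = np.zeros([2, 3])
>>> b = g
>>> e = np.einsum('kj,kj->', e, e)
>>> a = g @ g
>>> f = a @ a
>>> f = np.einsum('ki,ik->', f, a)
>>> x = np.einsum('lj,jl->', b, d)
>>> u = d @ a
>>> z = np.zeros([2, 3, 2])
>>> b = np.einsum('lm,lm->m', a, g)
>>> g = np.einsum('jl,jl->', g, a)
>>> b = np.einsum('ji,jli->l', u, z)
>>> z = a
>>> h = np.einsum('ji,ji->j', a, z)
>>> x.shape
()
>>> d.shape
(2, 2)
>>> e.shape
()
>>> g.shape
()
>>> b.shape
(3,)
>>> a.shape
(2, 2)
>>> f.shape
()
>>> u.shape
(2, 2)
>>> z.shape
(2, 2)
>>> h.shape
(2,)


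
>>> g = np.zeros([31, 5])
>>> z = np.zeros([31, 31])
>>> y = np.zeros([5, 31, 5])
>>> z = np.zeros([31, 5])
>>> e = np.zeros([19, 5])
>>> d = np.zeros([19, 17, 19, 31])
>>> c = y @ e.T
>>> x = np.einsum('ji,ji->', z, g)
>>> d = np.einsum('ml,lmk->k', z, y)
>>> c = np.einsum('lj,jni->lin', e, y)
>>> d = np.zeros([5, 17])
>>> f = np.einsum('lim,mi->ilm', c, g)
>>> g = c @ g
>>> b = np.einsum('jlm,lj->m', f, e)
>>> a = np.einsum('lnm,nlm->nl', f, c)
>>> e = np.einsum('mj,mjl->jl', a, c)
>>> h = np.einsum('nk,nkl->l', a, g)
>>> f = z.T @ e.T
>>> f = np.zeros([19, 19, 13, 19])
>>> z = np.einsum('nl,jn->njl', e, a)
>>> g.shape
(19, 5, 5)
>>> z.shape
(5, 19, 31)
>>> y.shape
(5, 31, 5)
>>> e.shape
(5, 31)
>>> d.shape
(5, 17)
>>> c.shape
(19, 5, 31)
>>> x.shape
()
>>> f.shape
(19, 19, 13, 19)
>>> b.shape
(31,)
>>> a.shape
(19, 5)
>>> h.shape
(5,)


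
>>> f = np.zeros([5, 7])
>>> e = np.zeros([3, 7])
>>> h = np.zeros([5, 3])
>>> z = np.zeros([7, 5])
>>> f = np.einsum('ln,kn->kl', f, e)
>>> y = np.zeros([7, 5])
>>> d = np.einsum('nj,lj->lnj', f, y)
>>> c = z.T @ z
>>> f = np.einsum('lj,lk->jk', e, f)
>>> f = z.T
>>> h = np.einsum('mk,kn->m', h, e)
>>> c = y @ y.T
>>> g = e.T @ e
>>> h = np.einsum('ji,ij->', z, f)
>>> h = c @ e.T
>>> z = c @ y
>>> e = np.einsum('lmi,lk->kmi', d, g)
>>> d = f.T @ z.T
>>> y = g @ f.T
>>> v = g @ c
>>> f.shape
(5, 7)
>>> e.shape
(7, 3, 5)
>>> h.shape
(7, 3)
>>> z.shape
(7, 5)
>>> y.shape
(7, 5)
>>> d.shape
(7, 7)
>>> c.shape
(7, 7)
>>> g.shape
(7, 7)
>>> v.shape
(7, 7)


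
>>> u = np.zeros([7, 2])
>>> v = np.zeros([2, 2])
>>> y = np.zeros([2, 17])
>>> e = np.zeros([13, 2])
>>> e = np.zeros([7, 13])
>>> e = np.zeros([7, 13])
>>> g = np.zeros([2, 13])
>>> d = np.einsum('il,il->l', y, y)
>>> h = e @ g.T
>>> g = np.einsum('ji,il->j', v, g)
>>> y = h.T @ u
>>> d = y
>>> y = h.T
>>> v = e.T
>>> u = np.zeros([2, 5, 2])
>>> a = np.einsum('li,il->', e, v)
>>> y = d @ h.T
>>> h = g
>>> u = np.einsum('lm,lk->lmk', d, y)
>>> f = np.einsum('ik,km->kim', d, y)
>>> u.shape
(2, 2, 7)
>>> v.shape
(13, 7)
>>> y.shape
(2, 7)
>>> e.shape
(7, 13)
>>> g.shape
(2,)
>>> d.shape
(2, 2)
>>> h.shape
(2,)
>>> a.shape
()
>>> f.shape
(2, 2, 7)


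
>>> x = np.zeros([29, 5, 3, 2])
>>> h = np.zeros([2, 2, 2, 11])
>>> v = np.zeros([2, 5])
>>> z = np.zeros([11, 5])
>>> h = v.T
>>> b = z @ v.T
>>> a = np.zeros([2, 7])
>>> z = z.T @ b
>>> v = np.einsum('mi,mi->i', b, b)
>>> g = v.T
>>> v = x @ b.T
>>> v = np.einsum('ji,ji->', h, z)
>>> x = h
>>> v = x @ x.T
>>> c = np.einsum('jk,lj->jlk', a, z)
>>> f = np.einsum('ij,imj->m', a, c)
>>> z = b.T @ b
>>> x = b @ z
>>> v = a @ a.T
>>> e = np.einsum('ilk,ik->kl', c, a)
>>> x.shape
(11, 2)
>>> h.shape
(5, 2)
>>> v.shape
(2, 2)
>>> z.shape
(2, 2)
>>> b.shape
(11, 2)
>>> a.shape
(2, 7)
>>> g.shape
(2,)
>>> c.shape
(2, 5, 7)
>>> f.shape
(5,)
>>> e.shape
(7, 5)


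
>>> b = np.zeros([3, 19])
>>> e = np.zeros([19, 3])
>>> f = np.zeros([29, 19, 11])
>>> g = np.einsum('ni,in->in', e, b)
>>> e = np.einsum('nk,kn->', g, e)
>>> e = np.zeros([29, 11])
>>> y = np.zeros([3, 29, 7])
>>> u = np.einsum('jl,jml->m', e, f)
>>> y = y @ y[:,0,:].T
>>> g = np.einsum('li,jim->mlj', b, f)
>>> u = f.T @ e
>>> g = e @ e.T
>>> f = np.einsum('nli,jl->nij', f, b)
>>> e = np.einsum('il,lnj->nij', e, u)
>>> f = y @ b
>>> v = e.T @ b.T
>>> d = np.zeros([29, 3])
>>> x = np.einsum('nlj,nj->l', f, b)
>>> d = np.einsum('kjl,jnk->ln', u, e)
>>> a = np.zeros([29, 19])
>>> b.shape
(3, 19)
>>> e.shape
(19, 29, 11)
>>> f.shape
(3, 29, 19)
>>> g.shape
(29, 29)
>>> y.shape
(3, 29, 3)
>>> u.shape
(11, 19, 11)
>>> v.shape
(11, 29, 3)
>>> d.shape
(11, 29)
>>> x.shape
(29,)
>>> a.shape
(29, 19)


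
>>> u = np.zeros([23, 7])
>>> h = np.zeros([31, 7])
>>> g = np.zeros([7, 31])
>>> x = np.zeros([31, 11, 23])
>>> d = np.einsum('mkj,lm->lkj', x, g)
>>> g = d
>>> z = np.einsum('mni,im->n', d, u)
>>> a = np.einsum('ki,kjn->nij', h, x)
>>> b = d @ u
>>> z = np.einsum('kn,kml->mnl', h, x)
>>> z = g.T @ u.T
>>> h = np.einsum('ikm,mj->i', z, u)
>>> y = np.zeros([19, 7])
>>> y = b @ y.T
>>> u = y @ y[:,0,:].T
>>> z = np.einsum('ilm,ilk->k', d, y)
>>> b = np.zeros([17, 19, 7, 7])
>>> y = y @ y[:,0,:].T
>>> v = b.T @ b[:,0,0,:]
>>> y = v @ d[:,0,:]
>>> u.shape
(7, 11, 7)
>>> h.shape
(23,)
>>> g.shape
(7, 11, 23)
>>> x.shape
(31, 11, 23)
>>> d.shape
(7, 11, 23)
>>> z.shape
(19,)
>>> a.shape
(23, 7, 11)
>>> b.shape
(17, 19, 7, 7)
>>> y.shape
(7, 7, 19, 23)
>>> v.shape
(7, 7, 19, 7)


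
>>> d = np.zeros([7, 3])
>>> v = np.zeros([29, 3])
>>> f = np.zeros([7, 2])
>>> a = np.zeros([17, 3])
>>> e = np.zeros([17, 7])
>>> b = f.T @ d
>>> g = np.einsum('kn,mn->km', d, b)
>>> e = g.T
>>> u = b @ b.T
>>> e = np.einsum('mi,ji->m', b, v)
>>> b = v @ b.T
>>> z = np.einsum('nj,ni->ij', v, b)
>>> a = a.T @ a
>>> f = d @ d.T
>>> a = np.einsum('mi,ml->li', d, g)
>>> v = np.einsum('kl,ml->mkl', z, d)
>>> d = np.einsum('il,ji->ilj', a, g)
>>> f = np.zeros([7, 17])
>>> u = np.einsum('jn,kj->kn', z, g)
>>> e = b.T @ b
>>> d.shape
(2, 3, 7)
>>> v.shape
(7, 2, 3)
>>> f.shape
(7, 17)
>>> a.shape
(2, 3)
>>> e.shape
(2, 2)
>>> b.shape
(29, 2)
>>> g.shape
(7, 2)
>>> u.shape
(7, 3)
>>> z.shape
(2, 3)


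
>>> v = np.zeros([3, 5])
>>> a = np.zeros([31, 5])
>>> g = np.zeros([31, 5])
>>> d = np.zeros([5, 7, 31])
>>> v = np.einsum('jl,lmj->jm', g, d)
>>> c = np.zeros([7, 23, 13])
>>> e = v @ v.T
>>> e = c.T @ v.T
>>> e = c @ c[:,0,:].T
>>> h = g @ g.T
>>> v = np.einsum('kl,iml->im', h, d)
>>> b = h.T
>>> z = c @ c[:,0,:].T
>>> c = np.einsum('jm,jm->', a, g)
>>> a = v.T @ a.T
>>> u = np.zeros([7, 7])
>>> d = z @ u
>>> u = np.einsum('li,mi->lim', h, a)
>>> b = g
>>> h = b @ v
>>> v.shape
(5, 7)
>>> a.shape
(7, 31)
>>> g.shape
(31, 5)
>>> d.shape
(7, 23, 7)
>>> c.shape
()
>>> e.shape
(7, 23, 7)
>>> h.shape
(31, 7)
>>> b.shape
(31, 5)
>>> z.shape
(7, 23, 7)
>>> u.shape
(31, 31, 7)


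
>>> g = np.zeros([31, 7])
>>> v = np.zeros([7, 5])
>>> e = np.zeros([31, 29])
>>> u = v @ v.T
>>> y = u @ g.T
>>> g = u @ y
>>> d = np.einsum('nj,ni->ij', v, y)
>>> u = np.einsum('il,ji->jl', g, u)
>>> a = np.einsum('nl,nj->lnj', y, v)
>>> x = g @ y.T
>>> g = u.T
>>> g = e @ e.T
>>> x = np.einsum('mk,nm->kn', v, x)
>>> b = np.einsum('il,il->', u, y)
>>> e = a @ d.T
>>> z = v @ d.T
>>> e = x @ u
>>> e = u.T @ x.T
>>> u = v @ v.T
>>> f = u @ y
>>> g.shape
(31, 31)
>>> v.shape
(7, 5)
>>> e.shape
(31, 5)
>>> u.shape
(7, 7)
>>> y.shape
(7, 31)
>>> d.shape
(31, 5)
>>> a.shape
(31, 7, 5)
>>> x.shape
(5, 7)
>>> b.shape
()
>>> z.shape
(7, 31)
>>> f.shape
(7, 31)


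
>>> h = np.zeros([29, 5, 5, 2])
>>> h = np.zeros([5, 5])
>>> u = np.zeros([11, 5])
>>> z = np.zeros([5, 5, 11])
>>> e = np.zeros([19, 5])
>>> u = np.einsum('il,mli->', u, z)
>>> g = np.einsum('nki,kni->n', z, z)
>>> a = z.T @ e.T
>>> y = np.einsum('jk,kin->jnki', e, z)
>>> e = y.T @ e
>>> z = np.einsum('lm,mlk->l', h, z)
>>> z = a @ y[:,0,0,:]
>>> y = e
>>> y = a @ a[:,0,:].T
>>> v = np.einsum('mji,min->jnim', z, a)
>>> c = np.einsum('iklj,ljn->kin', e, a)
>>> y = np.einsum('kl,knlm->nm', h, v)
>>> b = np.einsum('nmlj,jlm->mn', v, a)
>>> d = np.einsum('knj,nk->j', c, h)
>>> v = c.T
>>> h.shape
(5, 5)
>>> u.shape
()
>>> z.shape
(11, 5, 5)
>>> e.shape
(5, 5, 11, 5)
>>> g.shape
(5,)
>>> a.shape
(11, 5, 19)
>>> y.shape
(19, 11)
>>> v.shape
(19, 5, 5)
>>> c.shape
(5, 5, 19)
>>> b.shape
(19, 5)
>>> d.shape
(19,)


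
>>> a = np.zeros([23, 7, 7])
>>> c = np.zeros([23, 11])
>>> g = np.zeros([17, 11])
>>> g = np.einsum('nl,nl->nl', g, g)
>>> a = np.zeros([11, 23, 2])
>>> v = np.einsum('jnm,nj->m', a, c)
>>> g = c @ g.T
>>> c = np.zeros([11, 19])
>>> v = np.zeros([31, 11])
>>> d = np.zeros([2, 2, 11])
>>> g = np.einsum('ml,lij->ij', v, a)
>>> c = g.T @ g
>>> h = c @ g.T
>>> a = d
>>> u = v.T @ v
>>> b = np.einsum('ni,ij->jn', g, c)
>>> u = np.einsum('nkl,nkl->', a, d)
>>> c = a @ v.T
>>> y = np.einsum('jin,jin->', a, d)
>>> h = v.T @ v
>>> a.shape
(2, 2, 11)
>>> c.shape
(2, 2, 31)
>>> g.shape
(23, 2)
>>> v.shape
(31, 11)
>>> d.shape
(2, 2, 11)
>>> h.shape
(11, 11)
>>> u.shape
()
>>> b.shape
(2, 23)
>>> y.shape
()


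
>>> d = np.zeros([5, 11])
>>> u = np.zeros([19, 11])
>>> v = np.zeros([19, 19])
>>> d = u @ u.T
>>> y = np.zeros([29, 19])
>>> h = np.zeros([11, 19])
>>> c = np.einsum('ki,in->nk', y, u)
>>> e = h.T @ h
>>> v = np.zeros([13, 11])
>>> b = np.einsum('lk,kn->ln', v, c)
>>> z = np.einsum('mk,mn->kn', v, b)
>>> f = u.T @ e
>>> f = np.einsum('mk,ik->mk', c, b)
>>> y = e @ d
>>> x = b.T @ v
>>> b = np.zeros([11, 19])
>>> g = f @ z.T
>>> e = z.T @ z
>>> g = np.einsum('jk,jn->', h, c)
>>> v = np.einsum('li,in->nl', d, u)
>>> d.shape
(19, 19)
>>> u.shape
(19, 11)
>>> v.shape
(11, 19)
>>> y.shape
(19, 19)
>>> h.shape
(11, 19)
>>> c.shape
(11, 29)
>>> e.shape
(29, 29)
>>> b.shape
(11, 19)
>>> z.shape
(11, 29)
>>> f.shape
(11, 29)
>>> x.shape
(29, 11)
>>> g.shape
()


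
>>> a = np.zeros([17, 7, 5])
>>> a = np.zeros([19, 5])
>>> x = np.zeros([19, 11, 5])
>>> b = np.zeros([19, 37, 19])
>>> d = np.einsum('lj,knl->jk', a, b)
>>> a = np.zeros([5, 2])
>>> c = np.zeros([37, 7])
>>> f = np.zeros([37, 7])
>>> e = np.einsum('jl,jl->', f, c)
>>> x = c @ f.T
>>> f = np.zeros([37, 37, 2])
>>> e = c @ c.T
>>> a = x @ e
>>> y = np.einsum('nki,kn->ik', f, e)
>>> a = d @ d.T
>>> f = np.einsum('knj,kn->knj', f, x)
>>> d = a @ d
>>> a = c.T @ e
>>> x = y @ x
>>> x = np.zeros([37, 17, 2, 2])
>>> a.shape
(7, 37)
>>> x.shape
(37, 17, 2, 2)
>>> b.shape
(19, 37, 19)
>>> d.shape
(5, 19)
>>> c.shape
(37, 7)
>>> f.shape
(37, 37, 2)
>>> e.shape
(37, 37)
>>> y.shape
(2, 37)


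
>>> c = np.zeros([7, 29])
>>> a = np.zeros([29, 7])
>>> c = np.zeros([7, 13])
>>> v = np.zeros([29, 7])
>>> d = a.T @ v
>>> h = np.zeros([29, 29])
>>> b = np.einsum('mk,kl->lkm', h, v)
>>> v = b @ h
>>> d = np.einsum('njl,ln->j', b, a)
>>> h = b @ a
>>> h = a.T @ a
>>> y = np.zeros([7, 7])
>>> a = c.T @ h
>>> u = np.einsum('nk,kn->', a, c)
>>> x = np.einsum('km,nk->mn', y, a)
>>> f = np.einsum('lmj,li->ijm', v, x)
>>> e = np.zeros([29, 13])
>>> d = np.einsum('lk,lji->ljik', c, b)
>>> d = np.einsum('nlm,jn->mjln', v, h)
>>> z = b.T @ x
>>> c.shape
(7, 13)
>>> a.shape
(13, 7)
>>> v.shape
(7, 29, 29)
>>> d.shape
(29, 7, 29, 7)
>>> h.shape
(7, 7)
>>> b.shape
(7, 29, 29)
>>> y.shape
(7, 7)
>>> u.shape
()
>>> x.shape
(7, 13)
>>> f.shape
(13, 29, 29)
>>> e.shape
(29, 13)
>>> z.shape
(29, 29, 13)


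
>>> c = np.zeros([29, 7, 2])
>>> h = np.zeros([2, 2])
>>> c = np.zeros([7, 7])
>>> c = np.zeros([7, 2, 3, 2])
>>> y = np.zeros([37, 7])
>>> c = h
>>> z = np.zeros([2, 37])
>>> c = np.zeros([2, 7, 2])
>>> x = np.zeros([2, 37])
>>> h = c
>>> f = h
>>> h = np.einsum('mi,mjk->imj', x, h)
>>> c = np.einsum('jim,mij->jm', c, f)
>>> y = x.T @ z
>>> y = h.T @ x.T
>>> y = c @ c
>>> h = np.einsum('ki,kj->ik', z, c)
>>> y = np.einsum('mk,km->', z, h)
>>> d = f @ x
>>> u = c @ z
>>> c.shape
(2, 2)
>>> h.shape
(37, 2)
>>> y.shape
()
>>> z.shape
(2, 37)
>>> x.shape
(2, 37)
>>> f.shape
(2, 7, 2)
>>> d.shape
(2, 7, 37)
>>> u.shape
(2, 37)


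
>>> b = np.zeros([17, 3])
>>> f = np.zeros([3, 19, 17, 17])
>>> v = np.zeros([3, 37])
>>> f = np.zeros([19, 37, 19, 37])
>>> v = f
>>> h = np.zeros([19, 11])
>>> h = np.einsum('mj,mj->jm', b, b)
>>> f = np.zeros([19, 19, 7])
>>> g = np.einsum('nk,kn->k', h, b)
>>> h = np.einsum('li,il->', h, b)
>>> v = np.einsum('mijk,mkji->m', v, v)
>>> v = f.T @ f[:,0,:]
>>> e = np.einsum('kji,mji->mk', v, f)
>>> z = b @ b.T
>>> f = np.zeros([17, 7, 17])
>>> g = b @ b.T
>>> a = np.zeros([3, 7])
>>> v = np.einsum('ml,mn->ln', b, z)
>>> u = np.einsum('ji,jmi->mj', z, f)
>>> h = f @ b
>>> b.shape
(17, 3)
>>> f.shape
(17, 7, 17)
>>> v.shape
(3, 17)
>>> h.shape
(17, 7, 3)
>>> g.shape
(17, 17)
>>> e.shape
(19, 7)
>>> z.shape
(17, 17)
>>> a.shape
(3, 7)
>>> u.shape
(7, 17)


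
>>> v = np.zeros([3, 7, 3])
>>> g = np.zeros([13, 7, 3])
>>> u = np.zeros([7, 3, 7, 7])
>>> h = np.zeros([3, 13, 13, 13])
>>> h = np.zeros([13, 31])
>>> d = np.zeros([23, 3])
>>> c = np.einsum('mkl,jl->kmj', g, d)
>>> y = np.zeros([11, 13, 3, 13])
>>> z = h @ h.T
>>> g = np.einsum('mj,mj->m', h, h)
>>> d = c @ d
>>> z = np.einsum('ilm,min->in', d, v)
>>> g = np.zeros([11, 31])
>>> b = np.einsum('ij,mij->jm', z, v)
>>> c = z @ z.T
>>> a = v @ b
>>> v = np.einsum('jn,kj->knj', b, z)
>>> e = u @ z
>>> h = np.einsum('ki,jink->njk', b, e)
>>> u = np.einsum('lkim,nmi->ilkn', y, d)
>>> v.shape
(7, 3, 3)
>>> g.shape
(11, 31)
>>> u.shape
(3, 11, 13, 7)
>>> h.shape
(7, 7, 3)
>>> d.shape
(7, 13, 3)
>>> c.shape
(7, 7)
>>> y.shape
(11, 13, 3, 13)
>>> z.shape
(7, 3)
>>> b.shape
(3, 3)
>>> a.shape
(3, 7, 3)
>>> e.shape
(7, 3, 7, 3)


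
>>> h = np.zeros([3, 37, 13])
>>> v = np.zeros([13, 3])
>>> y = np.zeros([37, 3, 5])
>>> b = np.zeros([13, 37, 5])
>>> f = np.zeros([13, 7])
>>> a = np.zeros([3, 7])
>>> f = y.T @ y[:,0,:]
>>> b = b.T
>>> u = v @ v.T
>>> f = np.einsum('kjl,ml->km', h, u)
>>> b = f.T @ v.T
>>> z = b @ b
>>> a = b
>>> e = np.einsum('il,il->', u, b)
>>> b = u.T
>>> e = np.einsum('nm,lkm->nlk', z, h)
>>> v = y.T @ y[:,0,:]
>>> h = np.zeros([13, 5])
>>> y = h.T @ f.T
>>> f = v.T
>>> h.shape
(13, 5)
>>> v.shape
(5, 3, 5)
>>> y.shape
(5, 3)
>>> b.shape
(13, 13)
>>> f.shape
(5, 3, 5)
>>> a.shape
(13, 13)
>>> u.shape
(13, 13)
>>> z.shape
(13, 13)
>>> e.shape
(13, 3, 37)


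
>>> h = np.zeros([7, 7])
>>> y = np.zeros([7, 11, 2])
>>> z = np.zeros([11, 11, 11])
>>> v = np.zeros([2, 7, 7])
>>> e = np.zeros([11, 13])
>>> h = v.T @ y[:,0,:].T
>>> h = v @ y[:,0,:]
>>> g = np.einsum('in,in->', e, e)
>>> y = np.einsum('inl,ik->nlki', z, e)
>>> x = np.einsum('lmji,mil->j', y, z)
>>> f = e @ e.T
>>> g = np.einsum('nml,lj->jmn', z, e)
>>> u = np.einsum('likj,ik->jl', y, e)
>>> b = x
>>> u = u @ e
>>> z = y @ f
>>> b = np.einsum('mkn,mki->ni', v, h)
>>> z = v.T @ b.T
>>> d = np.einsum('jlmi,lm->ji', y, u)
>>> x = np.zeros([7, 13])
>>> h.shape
(2, 7, 2)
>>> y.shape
(11, 11, 13, 11)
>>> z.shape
(7, 7, 7)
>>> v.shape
(2, 7, 7)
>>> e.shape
(11, 13)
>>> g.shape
(13, 11, 11)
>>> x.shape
(7, 13)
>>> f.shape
(11, 11)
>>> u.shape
(11, 13)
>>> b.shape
(7, 2)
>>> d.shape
(11, 11)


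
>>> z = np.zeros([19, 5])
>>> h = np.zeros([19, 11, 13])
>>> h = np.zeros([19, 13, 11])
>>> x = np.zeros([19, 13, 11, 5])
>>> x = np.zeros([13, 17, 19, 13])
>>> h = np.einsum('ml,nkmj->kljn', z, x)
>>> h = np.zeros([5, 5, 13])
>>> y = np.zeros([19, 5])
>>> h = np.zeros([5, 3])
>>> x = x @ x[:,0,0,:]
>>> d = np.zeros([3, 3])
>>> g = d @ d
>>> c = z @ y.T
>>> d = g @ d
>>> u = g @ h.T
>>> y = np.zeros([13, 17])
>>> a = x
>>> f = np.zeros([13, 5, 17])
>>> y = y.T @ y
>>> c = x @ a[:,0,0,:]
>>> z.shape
(19, 5)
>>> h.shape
(5, 3)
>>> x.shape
(13, 17, 19, 13)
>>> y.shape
(17, 17)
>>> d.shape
(3, 3)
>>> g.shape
(3, 3)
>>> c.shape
(13, 17, 19, 13)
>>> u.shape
(3, 5)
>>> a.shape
(13, 17, 19, 13)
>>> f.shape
(13, 5, 17)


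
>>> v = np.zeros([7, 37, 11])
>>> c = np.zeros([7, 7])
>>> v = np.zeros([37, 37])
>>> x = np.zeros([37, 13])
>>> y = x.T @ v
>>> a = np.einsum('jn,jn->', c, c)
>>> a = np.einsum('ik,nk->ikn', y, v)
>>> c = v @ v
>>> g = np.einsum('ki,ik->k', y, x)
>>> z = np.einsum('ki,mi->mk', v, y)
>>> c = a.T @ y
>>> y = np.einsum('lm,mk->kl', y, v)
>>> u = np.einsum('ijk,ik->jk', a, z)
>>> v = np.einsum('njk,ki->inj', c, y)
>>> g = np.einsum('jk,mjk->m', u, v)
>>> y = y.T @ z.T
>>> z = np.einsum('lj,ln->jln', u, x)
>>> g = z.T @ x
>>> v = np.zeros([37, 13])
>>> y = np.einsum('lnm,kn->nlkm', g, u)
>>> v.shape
(37, 13)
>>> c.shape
(37, 37, 37)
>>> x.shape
(37, 13)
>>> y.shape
(37, 13, 37, 13)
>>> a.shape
(13, 37, 37)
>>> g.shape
(13, 37, 13)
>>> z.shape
(37, 37, 13)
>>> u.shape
(37, 37)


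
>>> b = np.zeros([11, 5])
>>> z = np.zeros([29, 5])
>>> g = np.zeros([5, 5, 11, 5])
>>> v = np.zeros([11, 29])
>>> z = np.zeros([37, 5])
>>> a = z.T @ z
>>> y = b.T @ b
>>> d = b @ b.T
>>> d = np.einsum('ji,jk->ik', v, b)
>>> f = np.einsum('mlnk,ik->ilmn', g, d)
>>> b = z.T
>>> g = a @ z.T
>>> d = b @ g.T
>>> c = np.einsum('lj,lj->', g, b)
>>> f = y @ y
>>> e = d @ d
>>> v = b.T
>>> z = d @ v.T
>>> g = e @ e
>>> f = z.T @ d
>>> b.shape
(5, 37)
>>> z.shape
(5, 37)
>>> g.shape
(5, 5)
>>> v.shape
(37, 5)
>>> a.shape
(5, 5)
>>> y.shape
(5, 5)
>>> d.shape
(5, 5)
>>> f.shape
(37, 5)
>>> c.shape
()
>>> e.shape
(5, 5)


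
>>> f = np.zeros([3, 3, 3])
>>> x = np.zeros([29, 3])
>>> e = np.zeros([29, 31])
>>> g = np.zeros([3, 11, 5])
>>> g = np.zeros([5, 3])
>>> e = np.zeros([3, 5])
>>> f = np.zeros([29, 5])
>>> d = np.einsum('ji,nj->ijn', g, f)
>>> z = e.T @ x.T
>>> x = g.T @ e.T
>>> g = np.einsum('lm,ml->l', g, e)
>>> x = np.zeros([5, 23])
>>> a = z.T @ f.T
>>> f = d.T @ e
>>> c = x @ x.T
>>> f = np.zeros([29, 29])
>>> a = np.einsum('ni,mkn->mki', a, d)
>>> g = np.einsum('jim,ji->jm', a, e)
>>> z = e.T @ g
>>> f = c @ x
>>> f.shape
(5, 23)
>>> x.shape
(5, 23)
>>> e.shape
(3, 5)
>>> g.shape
(3, 29)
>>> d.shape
(3, 5, 29)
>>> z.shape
(5, 29)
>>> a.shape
(3, 5, 29)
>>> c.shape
(5, 5)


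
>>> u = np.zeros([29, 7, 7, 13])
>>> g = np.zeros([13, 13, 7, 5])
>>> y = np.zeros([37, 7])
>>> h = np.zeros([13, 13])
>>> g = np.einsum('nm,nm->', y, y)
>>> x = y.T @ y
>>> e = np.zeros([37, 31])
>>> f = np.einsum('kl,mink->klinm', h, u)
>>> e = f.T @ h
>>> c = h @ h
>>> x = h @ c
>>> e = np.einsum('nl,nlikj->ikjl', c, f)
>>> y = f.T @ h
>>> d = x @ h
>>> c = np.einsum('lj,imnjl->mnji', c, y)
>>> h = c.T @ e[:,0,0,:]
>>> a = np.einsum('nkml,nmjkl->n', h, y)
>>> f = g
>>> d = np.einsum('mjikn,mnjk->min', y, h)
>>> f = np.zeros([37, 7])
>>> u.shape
(29, 7, 7, 13)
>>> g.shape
()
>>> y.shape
(29, 7, 7, 13, 13)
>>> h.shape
(29, 13, 7, 13)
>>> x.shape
(13, 13)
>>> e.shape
(7, 7, 29, 13)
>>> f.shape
(37, 7)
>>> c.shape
(7, 7, 13, 29)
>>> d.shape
(29, 7, 13)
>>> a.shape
(29,)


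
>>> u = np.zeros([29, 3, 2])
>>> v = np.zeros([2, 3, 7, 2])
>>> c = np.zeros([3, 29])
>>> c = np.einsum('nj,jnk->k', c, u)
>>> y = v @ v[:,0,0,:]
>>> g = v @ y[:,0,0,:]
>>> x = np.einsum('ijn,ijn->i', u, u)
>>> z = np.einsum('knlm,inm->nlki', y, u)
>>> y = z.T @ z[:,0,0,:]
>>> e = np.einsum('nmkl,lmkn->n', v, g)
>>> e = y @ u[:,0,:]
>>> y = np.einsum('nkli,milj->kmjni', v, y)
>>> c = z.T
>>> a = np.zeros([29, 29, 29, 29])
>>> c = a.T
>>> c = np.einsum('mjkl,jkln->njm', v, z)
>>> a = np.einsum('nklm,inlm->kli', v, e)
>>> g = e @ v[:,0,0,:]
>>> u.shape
(29, 3, 2)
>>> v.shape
(2, 3, 7, 2)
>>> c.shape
(29, 3, 2)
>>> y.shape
(3, 29, 29, 2, 2)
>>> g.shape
(29, 2, 7, 2)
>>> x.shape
(29,)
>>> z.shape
(3, 7, 2, 29)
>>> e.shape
(29, 2, 7, 2)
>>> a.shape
(3, 7, 29)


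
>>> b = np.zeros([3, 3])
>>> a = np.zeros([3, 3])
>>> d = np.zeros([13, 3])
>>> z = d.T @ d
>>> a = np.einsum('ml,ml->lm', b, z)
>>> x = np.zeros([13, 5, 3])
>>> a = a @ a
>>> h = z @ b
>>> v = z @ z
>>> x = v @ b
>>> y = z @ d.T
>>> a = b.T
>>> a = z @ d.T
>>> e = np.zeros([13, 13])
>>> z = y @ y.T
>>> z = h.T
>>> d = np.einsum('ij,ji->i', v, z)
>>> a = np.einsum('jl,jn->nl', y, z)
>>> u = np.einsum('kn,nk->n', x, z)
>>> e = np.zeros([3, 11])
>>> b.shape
(3, 3)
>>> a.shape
(3, 13)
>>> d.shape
(3,)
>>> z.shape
(3, 3)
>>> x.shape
(3, 3)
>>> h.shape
(3, 3)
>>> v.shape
(3, 3)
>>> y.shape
(3, 13)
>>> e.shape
(3, 11)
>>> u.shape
(3,)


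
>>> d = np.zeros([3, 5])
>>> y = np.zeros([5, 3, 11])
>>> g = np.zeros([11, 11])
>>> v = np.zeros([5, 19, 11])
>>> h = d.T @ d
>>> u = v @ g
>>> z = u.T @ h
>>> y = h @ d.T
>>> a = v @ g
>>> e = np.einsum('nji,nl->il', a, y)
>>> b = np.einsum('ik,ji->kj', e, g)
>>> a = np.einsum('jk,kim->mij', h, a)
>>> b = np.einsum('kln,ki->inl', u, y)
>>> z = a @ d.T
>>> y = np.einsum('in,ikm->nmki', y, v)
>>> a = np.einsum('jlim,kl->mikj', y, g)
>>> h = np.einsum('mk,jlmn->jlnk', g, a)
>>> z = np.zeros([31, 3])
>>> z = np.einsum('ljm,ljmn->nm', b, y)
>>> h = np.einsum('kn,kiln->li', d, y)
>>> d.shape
(3, 5)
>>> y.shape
(3, 11, 19, 5)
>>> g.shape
(11, 11)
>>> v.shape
(5, 19, 11)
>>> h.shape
(19, 11)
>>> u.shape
(5, 19, 11)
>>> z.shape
(5, 19)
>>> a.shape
(5, 19, 11, 3)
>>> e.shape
(11, 3)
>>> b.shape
(3, 11, 19)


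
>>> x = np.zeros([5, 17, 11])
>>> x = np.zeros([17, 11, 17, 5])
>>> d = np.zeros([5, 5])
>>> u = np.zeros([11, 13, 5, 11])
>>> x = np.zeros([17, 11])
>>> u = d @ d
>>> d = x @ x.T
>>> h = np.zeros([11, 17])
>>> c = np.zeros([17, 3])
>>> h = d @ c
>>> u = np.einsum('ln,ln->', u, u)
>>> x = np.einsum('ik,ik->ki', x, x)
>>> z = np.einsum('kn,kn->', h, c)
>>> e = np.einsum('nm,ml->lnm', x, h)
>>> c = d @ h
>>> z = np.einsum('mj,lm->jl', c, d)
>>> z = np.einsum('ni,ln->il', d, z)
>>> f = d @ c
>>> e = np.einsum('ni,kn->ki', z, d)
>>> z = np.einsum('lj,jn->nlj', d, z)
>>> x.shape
(11, 17)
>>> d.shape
(17, 17)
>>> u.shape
()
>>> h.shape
(17, 3)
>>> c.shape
(17, 3)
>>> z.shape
(3, 17, 17)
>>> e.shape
(17, 3)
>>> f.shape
(17, 3)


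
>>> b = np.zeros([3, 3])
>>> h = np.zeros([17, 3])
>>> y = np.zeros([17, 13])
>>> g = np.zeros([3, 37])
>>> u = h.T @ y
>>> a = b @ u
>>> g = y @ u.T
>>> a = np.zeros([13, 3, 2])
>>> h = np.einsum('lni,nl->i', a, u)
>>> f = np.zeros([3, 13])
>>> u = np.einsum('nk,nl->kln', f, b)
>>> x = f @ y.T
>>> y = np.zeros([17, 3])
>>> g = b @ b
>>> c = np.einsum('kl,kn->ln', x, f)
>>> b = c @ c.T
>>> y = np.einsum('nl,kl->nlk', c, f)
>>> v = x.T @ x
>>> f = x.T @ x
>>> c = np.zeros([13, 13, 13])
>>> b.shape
(17, 17)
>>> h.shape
(2,)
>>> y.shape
(17, 13, 3)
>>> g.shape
(3, 3)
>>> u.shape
(13, 3, 3)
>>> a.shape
(13, 3, 2)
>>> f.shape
(17, 17)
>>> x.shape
(3, 17)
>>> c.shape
(13, 13, 13)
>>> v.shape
(17, 17)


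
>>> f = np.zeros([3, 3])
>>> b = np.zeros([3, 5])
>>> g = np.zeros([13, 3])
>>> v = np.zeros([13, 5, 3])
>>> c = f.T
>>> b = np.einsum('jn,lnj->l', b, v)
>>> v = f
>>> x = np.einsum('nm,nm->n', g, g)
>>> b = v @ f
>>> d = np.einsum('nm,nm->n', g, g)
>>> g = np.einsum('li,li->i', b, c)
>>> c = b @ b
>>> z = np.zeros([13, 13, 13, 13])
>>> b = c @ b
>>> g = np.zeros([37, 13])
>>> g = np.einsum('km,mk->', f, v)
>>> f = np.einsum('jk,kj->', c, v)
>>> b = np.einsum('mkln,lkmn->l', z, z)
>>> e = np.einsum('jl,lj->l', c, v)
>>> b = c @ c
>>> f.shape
()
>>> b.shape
(3, 3)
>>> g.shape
()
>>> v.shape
(3, 3)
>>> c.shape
(3, 3)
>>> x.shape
(13,)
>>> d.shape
(13,)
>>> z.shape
(13, 13, 13, 13)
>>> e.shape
(3,)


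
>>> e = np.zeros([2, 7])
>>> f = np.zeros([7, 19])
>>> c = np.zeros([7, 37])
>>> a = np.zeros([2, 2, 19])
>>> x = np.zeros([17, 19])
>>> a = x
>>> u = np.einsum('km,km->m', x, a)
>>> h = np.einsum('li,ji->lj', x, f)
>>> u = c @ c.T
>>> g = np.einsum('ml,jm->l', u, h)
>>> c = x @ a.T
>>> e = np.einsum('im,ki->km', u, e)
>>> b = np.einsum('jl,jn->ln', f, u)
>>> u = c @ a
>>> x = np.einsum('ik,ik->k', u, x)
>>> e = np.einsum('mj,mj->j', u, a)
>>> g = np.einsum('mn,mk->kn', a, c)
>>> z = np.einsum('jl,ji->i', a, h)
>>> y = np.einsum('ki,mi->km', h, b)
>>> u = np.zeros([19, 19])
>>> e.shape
(19,)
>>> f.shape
(7, 19)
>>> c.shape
(17, 17)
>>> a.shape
(17, 19)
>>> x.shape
(19,)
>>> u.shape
(19, 19)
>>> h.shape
(17, 7)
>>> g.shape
(17, 19)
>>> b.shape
(19, 7)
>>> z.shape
(7,)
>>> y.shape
(17, 19)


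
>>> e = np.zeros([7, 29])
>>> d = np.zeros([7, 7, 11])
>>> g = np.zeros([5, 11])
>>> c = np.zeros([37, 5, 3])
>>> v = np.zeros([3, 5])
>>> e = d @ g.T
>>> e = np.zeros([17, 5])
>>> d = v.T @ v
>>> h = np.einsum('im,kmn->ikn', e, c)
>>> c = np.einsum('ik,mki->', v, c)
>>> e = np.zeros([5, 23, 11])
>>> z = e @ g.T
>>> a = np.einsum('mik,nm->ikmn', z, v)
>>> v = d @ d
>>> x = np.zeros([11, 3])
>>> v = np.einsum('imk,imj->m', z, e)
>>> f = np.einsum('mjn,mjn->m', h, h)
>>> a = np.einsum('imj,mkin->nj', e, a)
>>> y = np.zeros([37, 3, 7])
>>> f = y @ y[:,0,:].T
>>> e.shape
(5, 23, 11)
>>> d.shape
(5, 5)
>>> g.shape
(5, 11)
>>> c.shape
()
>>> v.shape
(23,)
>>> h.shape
(17, 37, 3)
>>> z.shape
(5, 23, 5)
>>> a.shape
(3, 11)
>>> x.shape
(11, 3)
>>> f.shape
(37, 3, 37)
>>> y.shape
(37, 3, 7)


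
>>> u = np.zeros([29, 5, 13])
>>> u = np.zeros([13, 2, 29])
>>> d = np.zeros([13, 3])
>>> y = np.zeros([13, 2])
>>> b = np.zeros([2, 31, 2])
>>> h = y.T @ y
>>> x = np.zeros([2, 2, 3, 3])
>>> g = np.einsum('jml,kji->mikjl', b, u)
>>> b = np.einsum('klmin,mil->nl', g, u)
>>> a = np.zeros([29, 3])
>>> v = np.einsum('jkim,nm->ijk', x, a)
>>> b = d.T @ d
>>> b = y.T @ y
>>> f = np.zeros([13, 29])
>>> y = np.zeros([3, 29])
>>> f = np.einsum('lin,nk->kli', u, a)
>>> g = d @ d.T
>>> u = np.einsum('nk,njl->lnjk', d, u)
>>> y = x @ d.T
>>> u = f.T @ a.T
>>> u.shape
(2, 13, 29)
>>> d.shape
(13, 3)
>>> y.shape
(2, 2, 3, 13)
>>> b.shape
(2, 2)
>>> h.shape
(2, 2)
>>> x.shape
(2, 2, 3, 3)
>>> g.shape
(13, 13)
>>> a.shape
(29, 3)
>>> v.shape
(3, 2, 2)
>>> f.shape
(3, 13, 2)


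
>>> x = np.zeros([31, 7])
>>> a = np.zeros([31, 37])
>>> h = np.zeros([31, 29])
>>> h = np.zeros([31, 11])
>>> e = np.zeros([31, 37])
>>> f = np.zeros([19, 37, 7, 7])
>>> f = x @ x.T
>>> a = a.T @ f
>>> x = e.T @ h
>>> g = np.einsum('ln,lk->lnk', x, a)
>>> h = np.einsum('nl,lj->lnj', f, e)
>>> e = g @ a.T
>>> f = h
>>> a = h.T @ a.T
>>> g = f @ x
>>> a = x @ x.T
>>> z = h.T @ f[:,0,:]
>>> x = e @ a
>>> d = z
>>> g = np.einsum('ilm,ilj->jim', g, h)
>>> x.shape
(37, 11, 37)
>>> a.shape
(37, 37)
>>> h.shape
(31, 31, 37)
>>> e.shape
(37, 11, 37)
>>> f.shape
(31, 31, 37)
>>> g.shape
(37, 31, 11)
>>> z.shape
(37, 31, 37)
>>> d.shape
(37, 31, 37)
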